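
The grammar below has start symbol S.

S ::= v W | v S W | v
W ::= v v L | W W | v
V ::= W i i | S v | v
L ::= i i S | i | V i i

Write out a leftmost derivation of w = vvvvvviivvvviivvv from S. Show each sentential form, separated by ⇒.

S ⇒ vSW ⇒ vvSWW ⇒ vvvSWWW ⇒ vvvvWWWW ⇒ vvvvWWWWW ⇒ vvvvvvLWWWW ⇒ vvvvvviiSWWWW ⇒ vvvvvviivWWWW ⇒ vvvvvviivvvLWWW ⇒ vvvvvviivvvViiWWW ⇒ vvvvvviivvvviiWWW ⇒ vvvvvviivvvviivWW ⇒ vvvvvviivvvviivvW ⇒ vvvvvviivvvviivvv

S ⇒ vSW   [S ::= v S W]
vSW ⇒ vvSWW   [S ::= v S W]
vvSWW ⇒ vvvSWWW   [S ::= v S W]
vvvSWWW ⇒ vvvvWWWW   [S ::= v W]
vvvvWWWW ⇒ vvvvWWWWW   [W ::= W W]
vvvvWWWWW ⇒ vvvvvvLWWWW   [W ::= v v L]
vvvvvvLWWWW ⇒ vvvvvviiSWWWW   [L ::= i i S]
vvvvvviiSWWWW ⇒ vvvvvviivWWWW   [S ::= v]
vvvvvviivWWWW ⇒ vvvvvviivvvLWWW   [W ::= v v L]
vvvvvviivvvLWWW ⇒ vvvvvviivvvViiWWW   [L ::= V i i]
vvvvvviivvvViiWWW ⇒ vvvvvviivvvviiWWW   [V ::= v]
vvvvvviivvvviiWWW ⇒ vvvvvviivvvviivWW   [W ::= v]
vvvvvviivvvviivWW ⇒ vvvvvviivvvviivvW   [W ::= v]
vvvvvviivvvviivvW ⇒ vvvvvviivvvviivvv   [W ::= v]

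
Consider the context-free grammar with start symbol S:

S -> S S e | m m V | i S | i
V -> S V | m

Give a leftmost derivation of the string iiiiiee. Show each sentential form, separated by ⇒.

S ⇒ iS   [S -> i S]
iS ⇒ iiS   [S -> i S]
iiS ⇒ iiSSe   [S -> S S e]
iiSSe ⇒ iiiSe   [S -> i]
iiiSe ⇒ iiiSSee   [S -> S S e]
iiiSSee ⇒ iiiiSee   [S -> i]
iiiiSee ⇒ iiiiiee   [S -> i]

S ⇒ iS ⇒ iiS ⇒ iiSSe ⇒ iiiSe ⇒ iiiSSee ⇒ iiiiSee ⇒ iiiiiee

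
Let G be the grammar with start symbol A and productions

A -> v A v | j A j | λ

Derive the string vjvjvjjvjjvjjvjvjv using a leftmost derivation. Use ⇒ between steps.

A⇒vAv⇒vjAjv⇒vjvAvjv⇒vjvjAjvjv⇒vjvjvAvjvjv⇒vjvjvjAjvjvjv⇒vjvjvjjAjjvjvjv⇒vjvjvjjvAvjjvjvjv⇒vjvjvjjvjAjvjjvjvjv⇒vjvjvjjvjjvjjvjvjv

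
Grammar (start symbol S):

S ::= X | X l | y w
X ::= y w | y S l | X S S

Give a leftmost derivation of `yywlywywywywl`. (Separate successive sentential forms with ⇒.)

S ⇒ Xl   [S ::= X l]
Xl ⇒ XSSl   [X ::= X S S]
XSSl ⇒ XSSSSl   [X ::= X S S]
XSSSSl ⇒ ySlSSSSl   [X ::= y S l]
ySlSSSSl ⇒ yywlSSSSl   [S ::= y w]
yywlSSSSl ⇒ yywlywSSSl   [S ::= y w]
yywlywSSSl ⇒ yywlywywSSl   [S ::= y w]
yywlywywSSl ⇒ yywlywywywSl   [S ::= y w]
yywlywywywSl ⇒ yywlywywywywl   [S ::= y w]

S ⇒ Xl ⇒ XSSl ⇒ XSSSSl ⇒ ySlSSSSl ⇒ yywlSSSSl ⇒ yywlywSSSl ⇒ yywlywywSSl ⇒ yywlywywywSl ⇒ yywlywywywywl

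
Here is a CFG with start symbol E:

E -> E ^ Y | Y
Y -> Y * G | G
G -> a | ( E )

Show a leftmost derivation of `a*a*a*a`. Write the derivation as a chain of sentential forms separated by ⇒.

E ⇒ Y   [E -> Y]
Y ⇒ Y*G   [Y -> Y * G]
Y*G ⇒ Y*G*G   [Y -> Y * G]
Y*G*G ⇒ Y*G*G*G   [Y -> Y * G]
Y*G*G*G ⇒ G*G*G*G   [Y -> G]
G*G*G*G ⇒ a*G*G*G   [G -> a]
a*G*G*G ⇒ a*a*G*G   [G -> a]
a*a*G*G ⇒ a*a*a*G   [G -> a]
a*a*a*G ⇒ a*a*a*a   [G -> a]

E⇒Y⇒Y*G⇒Y*G*G⇒Y*G*G*G⇒G*G*G*G⇒a*G*G*G⇒a*a*G*G⇒a*a*a*G⇒a*a*a*a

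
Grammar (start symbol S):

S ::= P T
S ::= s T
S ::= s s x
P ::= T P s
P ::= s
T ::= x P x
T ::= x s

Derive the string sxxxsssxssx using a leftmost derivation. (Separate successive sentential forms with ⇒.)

S ⇒ PT   [S ::= P T]
PT ⇒ sT   [P ::= s]
sT ⇒ sxPx   [T ::= x P x]
sxPx ⇒ sxTPsx   [P ::= T P s]
sxTPsx ⇒ sxxPxPsx   [T ::= x P x]
sxxPxPsx ⇒ sxxTPsxPsx   [P ::= T P s]
sxxTPsxPsx ⇒ sxxxsPsxPsx   [T ::= x s]
sxxxsPsxPsx ⇒ sxxxsssxPsx   [P ::= s]
sxxxsssxPsx ⇒ sxxxsssxssx   [P ::= s]

S ⇒ PT ⇒ sT ⇒ sxPx ⇒ sxTPsx ⇒ sxxPxPsx ⇒ sxxTPsxPsx ⇒ sxxxsPsxPsx ⇒ sxxxsssxPsx ⇒ sxxxsssxssx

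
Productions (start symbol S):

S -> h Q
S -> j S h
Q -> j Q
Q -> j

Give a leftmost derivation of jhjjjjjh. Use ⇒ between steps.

S ⇒ jSh ⇒ jhQh ⇒ jhjQh ⇒ jhjjQh ⇒ jhjjjQh ⇒ jhjjjjQh ⇒ jhjjjjjh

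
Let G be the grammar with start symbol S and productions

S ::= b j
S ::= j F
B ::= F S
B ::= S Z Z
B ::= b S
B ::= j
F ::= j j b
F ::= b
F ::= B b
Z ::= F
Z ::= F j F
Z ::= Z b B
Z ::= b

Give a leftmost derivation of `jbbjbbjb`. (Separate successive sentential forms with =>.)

S => jF => jBb => jFSb => jBbSb => jbSbSb => jbbjbSb => jbbjbbjb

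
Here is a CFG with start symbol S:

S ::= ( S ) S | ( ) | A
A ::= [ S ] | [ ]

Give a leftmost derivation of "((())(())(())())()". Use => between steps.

S => (S)S => ((S)S)S => ((())S)S => ((())(S)S)S => ((())(())S)S => ((())(())(S)S)S => ((())(())(())S)S => ((())(())(())())S => ((())(())(())())()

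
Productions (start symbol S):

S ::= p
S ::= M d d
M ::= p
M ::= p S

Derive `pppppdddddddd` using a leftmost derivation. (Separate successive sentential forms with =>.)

S => Mdd => pSdd => pMdddd => ppSdddd => ppMdddddd => pppSdddddd => pppMdddddddd => ppppSdddddddd => pppppdddddddd

S => Mdd   [S ::= M d d]
Mdd => pSdd   [M ::= p S]
pSdd => pMdddd   [S ::= M d d]
pMdddd => ppSdddd   [M ::= p S]
ppSdddd => ppMdddddd   [S ::= M d d]
ppMdddddd => pppSdddddd   [M ::= p S]
pppSdddddd => pppMdddddddd   [S ::= M d d]
pppMdddddddd => ppppSdddddddd   [M ::= p S]
ppppSdddddddd => pppppdddddddd   [S ::= p]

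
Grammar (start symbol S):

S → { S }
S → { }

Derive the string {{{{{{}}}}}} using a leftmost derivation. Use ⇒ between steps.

S ⇒ {S} ⇒ {{S}} ⇒ {{{S}}} ⇒ {{{{S}}}} ⇒ {{{{{S}}}}} ⇒ {{{{{{}}}}}}

S ⇒ {S}   [S → { S }]
{S} ⇒ {{S}}   [S → { S }]
{{S}} ⇒ {{{S}}}   [S → { S }]
{{{S}}} ⇒ {{{{S}}}}   [S → { S }]
{{{{S}}}} ⇒ {{{{{S}}}}}   [S → { S }]
{{{{{S}}}}} ⇒ {{{{{{}}}}}}   [S → { }]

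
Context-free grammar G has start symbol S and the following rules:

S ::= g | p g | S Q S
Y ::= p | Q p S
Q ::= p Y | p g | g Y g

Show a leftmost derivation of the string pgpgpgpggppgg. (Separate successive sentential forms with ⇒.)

S ⇒ SQS   [S ::= S Q S]
SQS ⇒ pgQS   [S ::= p g]
pgQS ⇒ pgpYS   [Q ::= p Y]
pgpYS ⇒ pgpQpSS   [Y ::= Q p S]
pgpQpSS ⇒ pgpgYgpSS   [Q ::= g Y g]
pgpgYgpSS ⇒ pgpgQpSgpSS   [Y ::= Q p S]
pgpgQpSgpSS ⇒ pgpgpgpSgpSS   [Q ::= p g]
pgpgpgpSgpSS ⇒ pgpgpgpggpSS   [S ::= g]
pgpgpgpggpSS ⇒ pgpgpgpggppgS   [S ::= p g]
pgpgpgpggppgS ⇒ pgpgpgpggppgg   [S ::= g]

S ⇒ SQS ⇒ pgQS ⇒ pgpYS ⇒ pgpQpSS ⇒ pgpgYgpSS ⇒ pgpgQpSgpSS ⇒ pgpgpgpSgpSS ⇒ pgpgpgpggpSS ⇒ pgpgpgpggppgS ⇒ pgpgpgpggppgg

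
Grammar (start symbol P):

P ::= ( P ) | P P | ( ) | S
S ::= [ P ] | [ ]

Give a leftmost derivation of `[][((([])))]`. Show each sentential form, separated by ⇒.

P ⇒ PP   [P ::= P P]
PP ⇒ SP   [P ::= S]
SP ⇒ []P   [S ::= [ ]]
[]P ⇒ []S   [P ::= S]
[]S ⇒ [][P]   [S ::= [ P ]]
[][P] ⇒ [][(P)]   [P ::= ( P )]
[][(P)] ⇒ [][((P))]   [P ::= ( P )]
[][((P))] ⇒ [][(((P)))]   [P ::= ( P )]
[][(((P)))] ⇒ [][(((S)))]   [P ::= S]
[][(((S)))] ⇒ [][((([])))]   [S ::= [ ]]

P ⇒ PP ⇒ SP ⇒ []P ⇒ []S ⇒ [][P] ⇒ [][(P)] ⇒ [][((P))] ⇒ [][(((P)))] ⇒ [][(((S)))] ⇒ [][((([])))]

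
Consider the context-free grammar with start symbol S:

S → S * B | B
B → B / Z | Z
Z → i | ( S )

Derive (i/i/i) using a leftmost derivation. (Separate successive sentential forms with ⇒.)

S ⇒ B ⇒ Z ⇒ (S) ⇒ (B) ⇒ (B/Z) ⇒ (B/Z/Z) ⇒ (Z/Z/Z) ⇒ (i/Z/Z) ⇒ (i/i/Z) ⇒ (i/i/i)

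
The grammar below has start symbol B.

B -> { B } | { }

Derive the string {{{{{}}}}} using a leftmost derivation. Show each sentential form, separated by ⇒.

B ⇒ {B}   [B -> { B }]
{B} ⇒ {{B}}   [B -> { B }]
{{B}} ⇒ {{{B}}}   [B -> { B }]
{{{B}}} ⇒ {{{{B}}}}   [B -> { B }]
{{{{B}}}} ⇒ {{{{{}}}}}   [B -> { }]

B ⇒ {B} ⇒ {{B}} ⇒ {{{B}}} ⇒ {{{{B}}}} ⇒ {{{{{}}}}}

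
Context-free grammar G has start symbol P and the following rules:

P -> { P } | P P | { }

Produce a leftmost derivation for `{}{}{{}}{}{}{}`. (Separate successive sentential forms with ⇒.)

P ⇒ PP   [P -> P P]
PP ⇒ {}P   [P -> { }]
{}P ⇒ {}PP   [P -> P P]
{}PP ⇒ {}PPP   [P -> P P]
{}PPP ⇒ {}PPPP   [P -> P P]
{}PPPP ⇒ {}{}PPP   [P -> { }]
{}{}PPP ⇒ {}{}PPPP   [P -> P P]
{}{}PPPP ⇒ {}{}{P}PPP   [P -> { P }]
{}{}{P}PPP ⇒ {}{}{{}}PPP   [P -> { }]
{}{}{{}}PPP ⇒ {}{}{{}}{}PP   [P -> { }]
{}{}{{}}{}PP ⇒ {}{}{{}}{}{}P   [P -> { }]
{}{}{{}}{}{}P ⇒ {}{}{{}}{}{}{}   [P -> { }]

P ⇒ PP ⇒ {}P ⇒ {}PP ⇒ {}PPP ⇒ {}PPPP ⇒ {}{}PPP ⇒ {}{}PPPP ⇒ {}{}{P}PPP ⇒ {}{}{{}}PPP ⇒ {}{}{{}}{}PP ⇒ {}{}{{}}{}{}P ⇒ {}{}{{}}{}{}{}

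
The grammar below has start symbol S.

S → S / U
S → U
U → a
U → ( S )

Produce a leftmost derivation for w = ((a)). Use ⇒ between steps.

S ⇒ U ⇒ (S) ⇒ (U) ⇒ ((S)) ⇒ ((U)) ⇒ ((a))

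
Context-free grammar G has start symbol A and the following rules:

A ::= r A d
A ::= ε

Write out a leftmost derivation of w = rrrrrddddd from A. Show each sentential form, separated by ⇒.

A⇒rAd⇒rrAdd⇒rrrAddd⇒rrrrAdddd⇒rrrrrAddddd⇒rrrrrddddd

A ⇒ rAd   [A ::= r A d]
rAd ⇒ rrAdd   [A ::= r A d]
rrAdd ⇒ rrrAddd   [A ::= r A d]
rrrAddd ⇒ rrrrAdddd   [A ::= r A d]
rrrrAdddd ⇒ rrrrrAddddd   [A ::= r A d]
rrrrrAddddd ⇒ rrrrrddddd   [A ::= ε]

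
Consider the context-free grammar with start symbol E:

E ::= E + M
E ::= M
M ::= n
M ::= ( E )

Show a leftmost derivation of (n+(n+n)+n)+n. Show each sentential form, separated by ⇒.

E ⇒ E+M ⇒ M+M ⇒ (E)+M ⇒ (E+M)+M ⇒ (E+M+M)+M ⇒ (M+M+M)+M ⇒ (n+M+M)+M ⇒ (n+(E)+M)+M ⇒ (n+(E+M)+M)+M ⇒ (n+(M+M)+M)+M ⇒ (n+(n+M)+M)+M ⇒ (n+(n+n)+M)+M ⇒ (n+(n+n)+n)+M ⇒ (n+(n+n)+n)+n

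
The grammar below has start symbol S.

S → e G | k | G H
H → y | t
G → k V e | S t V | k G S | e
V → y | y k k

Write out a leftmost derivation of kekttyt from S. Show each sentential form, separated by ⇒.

S ⇒ GH   [S → G H]
GH ⇒ StVH   [G → S t V]
StVH ⇒ GHtVH   [S → G H]
GHtVH ⇒ kGSHtVH   [G → k G S]
kGSHtVH ⇒ keSHtVH   [G → e]
keSHtVH ⇒ kekHtVH   [S → k]
kekHtVH ⇒ kekttVH   [H → t]
kekttVH ⇒ kekttyH   [V → y]
kekttyH ⇒ kekttyt   [H → t]

S ⇒ GH ⇒ StVH ⇒ GHtVH ⇒ kGSHtVH ⇒ keSHtVH ⇒ kekHtVH ⇒ kekttVH ⇒ kekttyH ⇒ kekttyt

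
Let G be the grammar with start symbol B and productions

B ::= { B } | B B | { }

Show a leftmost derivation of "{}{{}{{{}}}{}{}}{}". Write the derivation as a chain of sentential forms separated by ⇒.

B ⇒ BB ⇒ BBB ⇒ {}BB ⇒ {}{B}B ⇒ {}{BB}B ⇒ {}{{}B}B ⇒ {}{{}BB}B ⇒ {}{{}BBB}B ⇒ {}{{}{B}BB}B ⇒ {}{{}{{B}}BB}B ⇒ {}{{}{{{}}}BB}B ⇒ {}{{}{{{}}}{}B}B ⇒ {}{{}{{{}}}{}{}}B ⇒ {}{{}{{{}}}{}{}}{}

B ⇒ BB   [B ::= B B]
BB ⇒ BBB   [B ::= B B]
BBB ⇒ {}BB   [B ::= { }]
{}BB ⇒ {}{B}B   [B ::= { B }]
{}{B}B ⇒ {}{BB}B   [B ::= B B]
{}{BB}B ⇒ {}{{}B}B   [B ::= { }]
{}{{}B}B ⇒ {}{{}BB}B   [B ::= B B]
{}{{}BB}B ⇒ {}{{}BBB}B   [B ::= B B]
{}{{}BBB}B ⇒ {}{{}{B}BB}B   [B ::= { B }]
{}{{}{B}BB}B ⇒ {}{{}{{B}}BB}B   [B ::= { B }]
{}{{}{{B}}BB}B ⇒ {}{{}{{{}}}BB}B   [B ::= { }]
{}{{}{{{}}}BB}B ⇒ {}{{}{{{}}}{}B}B   [B ::= { }]
{}{{}{{{}}}{}B}B ⇒ {}{{}{{{}}}{}{}}B   [B ::= { }]
{}{{}{{{}}}{}{}}B ⇒ {}{{}{{{}}}{}{}}{}   [B ::= { }]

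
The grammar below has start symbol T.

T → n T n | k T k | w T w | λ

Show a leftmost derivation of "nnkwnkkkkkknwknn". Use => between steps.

T => nTn => nnTnn => nnkTknn => nnkwTwknn => nnkwnTnwknn => nnkwnkTknwknn => nnkwnkkTkknwknn => nnkwnkkkTkkknwknn => nnkwnkkkkkknwknn

T => nTn   [T → n T n]
nTn => nnTnn   [T → n T n]
nnTnn => nnkTknn   [T → k T k]
nnkTknn => nnkwTwknn   [T → w T w]
nnkwTwknn => nnkwnTnwknn   [T → n T n]
nnkwnTnwknn => nnkwnkTknwknn   [T → k T k]
nnkwnkTknwknn => nnkwnkkTkknwknn   [T → k T k]
nnkwnkkTkknwknn => nnkwnkkkTkkknwknn   [T → k T k]
nnkwnkkkTkkknwknn => nnkwnkkkkkknwknn   [T → λ]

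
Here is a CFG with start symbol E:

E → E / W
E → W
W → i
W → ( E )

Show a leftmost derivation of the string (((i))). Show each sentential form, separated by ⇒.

E ⇒ W ⇒ (E) ⇒ (W) ⇒ ((E)) ⇒ ((W)) ⇒ (((E))) ⇒ (((W))) ⇒ (((i)))

E ⇒ W   [E → W]
W ⇒ (E)   [W → ( E )]
(E) ⇒ (W)   [E → W]
(W) ⇒ ((E))   [W → ( E )]
((E)) ⇒ ((W))   [E → W]
((W)) ⇒ (((E)))   [W → ( E )]
(((E))) ⇒ (((W)))   [E → W]
(((W))) ⇒ (((i)))   [W → i]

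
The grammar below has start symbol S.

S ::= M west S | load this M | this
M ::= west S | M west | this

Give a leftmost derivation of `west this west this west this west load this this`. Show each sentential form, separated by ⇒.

S ⇒ M west S ⇒ west S west S ⇒ west M west S west S ⇒ west this west S west S ⇒ west this west M west S west S ⇒ west this west this west S west S ⇒ west this west this west this west S ⇒ west this west this west this west load this M ⇒ west this west this west this west load this this

S ⇒ M west S   [S ::= M west S]
M west S ⇒ west S west S   [M ::= west S]
west S west S ⇒ west M west S west S   [S ::= M west S]
west M west S west S ⇒ west this west S west S   [M ::= this]
west this west S west S ⇒ west this west M west S west S   [S ::= M west S]
west this west M west S west S ⇒ west this west this west S west S   [M ::= this]
west this west this west S west S ⇒ west this west this west this west S   [S ::= this]
west this west this west this west S ⇒ west this west this west this west load this M   [S ::= load this M]
west this west this west this west load this M ⇒ west this west this west this west load this this   [M ::= this]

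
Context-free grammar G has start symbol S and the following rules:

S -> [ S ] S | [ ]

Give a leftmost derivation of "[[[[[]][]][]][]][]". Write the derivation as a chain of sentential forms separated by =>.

S=>[S]S=>[[S]S]S=>[[[S]S]S]S=>[[[[S]S]S]S]S=>[[[[[]]S]S]S]S=>[[[[[]][]]S]S]S=>[[[[[]][]][]]S]S=>[[[[[]][]][]][]]S=>[[[[[]][]][]][]][]

S => [S]S   [S -> [ S ] S]
[S]S => [[S]S]S   [S -> [ S ] S]
[[S]S]S => [[[S]S]S]S   [S -> [ S ] S]
[[[S]S]S]S => [[[[S]S]S]S]S   [S -> [ S ] S]
[[[[S]S]S]S]S => [[[[[]]S]S]S]S   [S -> [ ]]
[[[[[]]S]S]S]S => [[[[[]][]]S]S]S   [S -> [ ]]
[[[[[]][]]S]S]S => [[[[[]][]][]]S]S   [S -> [ ]]
[[[[[]][]][]]S]S => [[[[[]][]][]][]]S   [S -> [ ]]
[[[[[]][]][]][]]S => [[[[[]][]][]][]][]   [S -> [ ]]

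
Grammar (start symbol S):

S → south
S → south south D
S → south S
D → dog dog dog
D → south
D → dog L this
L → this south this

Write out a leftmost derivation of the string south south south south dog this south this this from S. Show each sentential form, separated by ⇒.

S ⇒ south S   [S → south S]
south S ⇒ south south S   [S → south S]
south south S ⇒ south south south south D   [S → south south D]
south south south south D ⇒ south south south south dog L this   [D → dog L this]
south south south south dog L this ⇒ south south south south dog this south this this   [L → this south this]

S ⇒ south S ⇒ south south S ⇒ south south south south D ⇒ south south south south dog L this ⇒ south south south south dog this south this this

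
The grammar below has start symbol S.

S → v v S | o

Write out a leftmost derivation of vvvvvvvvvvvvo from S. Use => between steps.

S => vvS   [S → v v S]
vvS => vvvvS   [S → v v S]
vvvvS => vvvvvvS   [S → v v S]
vvvvvvS => vvvvvvvvS   [S → v v S]
vvvvvvvvS => vvvvvvvvvvS   [S → v v S]
vvvvvvvvvvS => vvvvvvvvvvvvS   [S → v v S]
vvvvvvvvvvvvS => vvvvvvvvvvvvo   [S → o]

S => vvS => vvvvS => vvvvvvS => vvvvvvvvS => vvvvvvvvvvS => vvvvvvvvvvvvS => vvvvvvvvvvvvo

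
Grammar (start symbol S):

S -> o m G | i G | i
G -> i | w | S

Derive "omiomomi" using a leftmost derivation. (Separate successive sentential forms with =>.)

S => omG => omS => omiG => omiS => omiomG => omiomS => omiomomG => omiomomi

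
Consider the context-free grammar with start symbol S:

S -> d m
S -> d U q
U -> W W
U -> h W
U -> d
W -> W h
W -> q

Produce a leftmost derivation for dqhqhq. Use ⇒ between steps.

S ⇒ dUq   [S -> d U q]
dUq ⇒ dWWq   [U -> W W]
dWWq ⇒ dWhWq   [W -> W h]
dWhWq ⇒ dqhWq   [W -> q]
dqhWq ⇒ dqhWhq   [W -> W h]
dqhWhq ⇒ dqhqhq   [W -> q]

S ⇒ dUq ⇒ dWWq ⇒ dWhWq ⇒ dqhWq ⇒ dqhWhq ⇒ dqhqhq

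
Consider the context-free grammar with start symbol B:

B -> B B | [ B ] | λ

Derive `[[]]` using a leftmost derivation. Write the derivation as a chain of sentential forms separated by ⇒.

B ⇒ BB   [B -> B B]
BB ⇒ [B]B   [B -> [ B ]]
[B]B ⇒ [BB]B   [B -> B B]
[BB]B ⇒ [BBB]B   [B -> B B]
[BBB]B ⇒ [[B]BB]B   [B -> [ B ]]
[[B]BB]B ⇒ [[]BB]B   [B -> λ]
[[]BB]B ⇒ [[]B]B   [B -> λ]
[[]B]B ⇒ [[]]B   [B -> λ]
[[]]B ⇒ [[]]   [B -> λ]

B ⇒ BB ⇒ [B]B ⇒ [BB]B ⇒ [BBB]B ⇒ [[B]BB]B ⇒ [[]BB]B ⇒ [[]B]B ⇒ [[]]B ⇒ [[]]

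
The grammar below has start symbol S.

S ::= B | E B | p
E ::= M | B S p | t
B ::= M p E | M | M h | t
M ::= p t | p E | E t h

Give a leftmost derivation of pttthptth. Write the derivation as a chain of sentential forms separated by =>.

S => EB => MB => ptB => ptMpE => ptEthpE => pttthpE => pttthpM => pttthpEth => pttthptth

S => EB   [S ::= E B]
EB => MB   [E ::= M]
MB => ptB   [M ::= p t]
ptB => ptMpE   [B ::= M p E]
ptMpE => ptEthpE   [M ::= E t h]
ptEthpE => pttthpE   [E ::= t]
pttthpE => pttthpM   [E ::= M]
pttthpM => pttthpEth   [M ::= E t h]
pttthpEth => pttthptth   [E ::= t]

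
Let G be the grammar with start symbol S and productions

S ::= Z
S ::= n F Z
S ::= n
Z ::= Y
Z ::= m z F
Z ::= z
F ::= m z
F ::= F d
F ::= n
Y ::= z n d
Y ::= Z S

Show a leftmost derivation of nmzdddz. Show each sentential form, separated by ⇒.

S ⇒ nFZ   [S ::= n F Z]
nFZ ⇒ nFdZ   [F ::= F d]
nFdZ ⇒ nFddZ   [F ::= F d]
nFddZ ⇒ nFdddZ   [F ::= F d]
nFdddZ ⇒ nmzdddZ   [F ::= m z]
nmzdddZ ⇒ nmzdddz   [Z ::= z]

S⇒nFZ⇒nFdZ⇒nFddZ⇒nFdddZ⇒nmzdddZ⇒nmzdddz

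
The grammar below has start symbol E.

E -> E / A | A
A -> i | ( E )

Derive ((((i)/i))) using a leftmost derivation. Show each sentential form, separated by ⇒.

E⇒A⇒(E)⇒(A)⇒((E))⇒((A))⇒(((E)))⇒(((E/A)))⇒(((A/A)))⇒((((E)/A)))⇒((((A)/A)))⇒((((i)/A)))⇒((((i)/i)))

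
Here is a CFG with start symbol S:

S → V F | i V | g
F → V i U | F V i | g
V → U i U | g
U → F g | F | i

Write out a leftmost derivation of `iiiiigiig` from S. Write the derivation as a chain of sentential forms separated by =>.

S => VF   [S → V F]
VF => UiUF   [V → U i U]
UiUF => FgiUF   [U → F g]
FgiUF => ViUgiUF   [F → V i U]
ViUgiUF => UiUiUgiUF   [V → U i U]
UiUiUgiUF => iiUiUgiUF   [U → i]
iiUiUgiUF => iiiiUgiUF   [U → i]
iiiiUgiUF => iiiiigiUF   [U → i]
iiiiigiUF => iiiiigiiF   [U → i]
iiiiigiiF => iiiiigiig   [F → g]

S => VF => UiUF => FgiUF => ViUgiUF => UiUiUgiUF => iiUiUgiUF => iiiiUgiUF => iiiiigiUF => iiiiigiiF => iiiiigiig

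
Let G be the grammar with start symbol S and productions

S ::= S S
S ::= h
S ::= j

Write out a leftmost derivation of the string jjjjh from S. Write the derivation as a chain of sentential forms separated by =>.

S => SS => SSS => SSSS => jSSS => jSSSS => jjSSS => jjjSS => jjjjS => jjjjh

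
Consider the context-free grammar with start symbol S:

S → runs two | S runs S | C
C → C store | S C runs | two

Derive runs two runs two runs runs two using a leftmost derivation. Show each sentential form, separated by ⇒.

S ⇒ S runs S   [S → S runs S]
S runs S ⇒ S runs S runs S   [S → S runs S]
S runs S runs S ⇒ runs two runs S runs S   [S → runs two]
runs two runs S runs S ⇒ runs two runs C runs S   [S → C]
runs two runs C runs S ⇒ runs two runs two runs S   [C → two]
runs two runs two runs S ⇒ runs two runs two runs runs two   [S → runs two]

S ⇒ S runs S ⇒ S runs S runs S ⇒ runs two runs S runs S ⇒ runs two runs C runs S ⇒ runs two runs two runs S ⇒ runs two runs two runs runs two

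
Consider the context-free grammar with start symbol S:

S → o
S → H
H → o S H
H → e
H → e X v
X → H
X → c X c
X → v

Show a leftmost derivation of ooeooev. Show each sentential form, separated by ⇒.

S ⇒ H   [S → H]
H ⇒ oSH   [H → o S H]
oSH ⇒ ooH   [S → o]
ooH ⇒ ooeXv   [H → e X v]
ooeXv ⇒ ooeHv   [X → H]
ooeHv ⇒ ooeoSHv   [H → o S H]
ooeoSHv ⇒ ooeooHv   [S → o]
ooeooHv ⇒ ooeooev   [H → e]

S ⇒ H ⇒ oSH ⇒ ooH ⇒ ooeXv ⇒ ooeHv ⇒ ooeoSHv ⇒ ooeooHv ⇒ ooeooev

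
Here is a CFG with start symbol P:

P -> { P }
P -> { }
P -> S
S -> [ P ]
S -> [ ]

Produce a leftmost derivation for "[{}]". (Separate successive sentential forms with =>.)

P => S   [P -> S]
S => [P]   [S -> [ P ]]
[P] => [{}]   [P -> { }]

P => S => [P] => [{}]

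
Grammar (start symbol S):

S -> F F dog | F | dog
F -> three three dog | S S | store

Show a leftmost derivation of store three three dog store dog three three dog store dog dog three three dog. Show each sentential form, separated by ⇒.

S ⇒ F   [S -> F]
F ⇒ S S   [F -> S S]
S S ⇒ F F dog S   [S -> F F dog]
F F dog S ⇒ store F dog S   [F -> store]
store F dog S ⇒ store S S dog S   [F -> S S]
store S S dog S ⇒ store F F dog S dog S   [S -> F F dog]
store F F dog S dog S ⇒ store three three dog F dog S dog S   [F -> three three dog]
store three three dog F dog S dog S ⇒ store three three dog store dog S dog S   [F -> store]
store three three dog store dog S dog S ⇒ store three three dog store dog F F dog dog S   [S -> F F dog]
store three three dog store dog F F dog dog S ⇒ store three three dog store dog three three dog F dog dog S   [F -> three three dog]
store three three dog store dog three three dog F dog dog S ⇒ store three three dog store dog three three dog store dog dog S   [F -> store]
store three three dog store dog three three dog store dog dog S ⇒ store three three dog store dog three three dog store dog dog F   [S -> F]
store three three dog store dog three three dog store dog dog F ⇒ store three three dog store dog three three dog store dog dog three three dog   [F -> three three dog]

S ⇒ F ⇒ S S ⇒ F F dog S ⇒ store F dog S ⇒ store S S dog S ⇒ store F F dog S dog S ⇒ store three three dog F dog S dog S ⇒ store three three dog store dog S dog S ⇒ store three three dog store dog F F dog dog S ⇒ store three three dog store dog three three dog F dog dog S ⇒ store three three dog store dog three three dog store dog dog S ⇒ store three three dog store dog three three dog store dog dog F ⇒ store three three dog store dog three three dog store dog dog three three dog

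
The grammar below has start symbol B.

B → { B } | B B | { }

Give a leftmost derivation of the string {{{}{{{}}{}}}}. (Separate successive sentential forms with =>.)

B => {B}   [B → { B }]
{B} => {{B}}   [B → { B }]
{{B}} => {{BB}}   [B → B B]
{{BB}} => {{{}B}}   [B → { }]
{{{}B}} => {{{}{B}}}   [B → { B }]
{{{}{B}}} => {{{}{BB}}}   [B → B B]
{{{}{BB}}} => {{{}{{B}B}}}   [B → { B }]
{{{}{{B}B}}} => {{{}{{{}}B}}}   [B → { }]
{{{}{{{}}B}}} => {{{}{{{}}{}}}}   [B → { }]

B => {B} => {{B}} => {{BB}} => {{{}B}} => {{{}{B}}} => {{{}{BB}}} => {{{}{{B}B}}} => {{{}{{{}}B}}} => {{{}{{{}}{}}}}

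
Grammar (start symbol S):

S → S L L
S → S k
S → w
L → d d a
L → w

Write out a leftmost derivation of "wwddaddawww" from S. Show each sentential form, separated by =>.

S => SLL => SLLLL => SLLLLLL => wLLLLLL => wwLLLLL => wwddaLLLL => wwddaddaLLL => wwddaddawLL => wwddaddawwL => wwddaddawww

S => SLL   [S → S L L]
SLL => SLLLL   [S → S L L]
SLLLL => SLLLLLL   [S → S L L]
SLLLLLL => wLLLLLL   [S → w]
wLLLLLL => wwLLLLL   [L → w]
wwLLLLL => wwddaLLLL   [L → d d a]
wwddaLLLL => wwddaddaLLL   [L → d d a]
wwddaddaLLL => wwddaddawLL   [L → w]
wwddaddawLL => wwddaddawwL   [L → w]
wwddaddawwL => wwddaddawww   [L → w]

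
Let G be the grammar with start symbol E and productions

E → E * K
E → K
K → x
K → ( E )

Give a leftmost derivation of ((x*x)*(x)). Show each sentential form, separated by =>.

E => K => (E) => (E*K) => (K*K) => ((E)*K) => ((E*K)*K) => ((K*K)*K) => ((x*K)*K) => ((x*x)*K) => ((x*x)*(E)) => ((x*x)*(K)) => ((x*x)*(x))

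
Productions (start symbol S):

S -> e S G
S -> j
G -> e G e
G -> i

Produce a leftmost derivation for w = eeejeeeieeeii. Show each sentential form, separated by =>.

S => eSG   [S -> e S G]
eSG => eeSGG   [S -> e S G]
eeSGG => eeeSGGG   [S -> e S G]
eeeSGGG => eeejGGG   [S -> j]
eeejGGG => eeejeGeGG   [G -> e G e]
eeejeGeGG => eeejeeGeeGG   [G -> e G e]
eeejeeGeeGG => eeejeeeGeeeGG   [G -> e G e]
eeejeeeGeeeGG => eeejeeeieeeGG   [G -> i]
eeejeeeieeeGG => eeejeeeieeeiG   [G -> i]
eeejeeeieeeiG => eeejeeeieeeii   [G -> i]

S => eSG => eeSGG => eeeSGGG => eeejGGG => eeejeGeGG => eeejeeGeeGG => eeejeeeGeeeGG => eeejeeeieeeGG => eeejeeeieeeiG => eeejeeeieeeii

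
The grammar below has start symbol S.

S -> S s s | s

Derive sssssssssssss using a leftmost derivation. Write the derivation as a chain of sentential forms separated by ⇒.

S ⇒ Sss   [S -> S s s]
Sss ⇒ Sssss   [S -> S s s]
Sssss ⇒ Sssssss   [S -> S s s]
Sssssss ⇒ Sssssssss   [S -> S s s]
Sssssssss ⇒ Sssssssssss   [S -> S s s]
Sssssssssss ⇒ Sssssssssssss   [S -> S s s]
Sssssssssssss ⇒ sssssssssssss   [S -> s]

S ⇒ Sss ⇒ Sssss ⇒ Sssssss ⇒ Sssssssss ⇒ Sssssssssss ⇒ Sssssssssssss ⇒ sssssssssssss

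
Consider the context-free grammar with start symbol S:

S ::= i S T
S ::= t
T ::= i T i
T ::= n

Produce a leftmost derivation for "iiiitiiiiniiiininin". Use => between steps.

S => iST => iiSTT => iiiSTTT => iiiiSTTTT => iiiitTTTT => iiiitiTiTTT => iiiitiiTiiTTT => iiiitiiiTiiiTTT => iiiitiiiiTiiiiTTT => iiiitiiiiniiiiTTT => iiiitiiiiniiiinTT => iiiitiiiiniiiiniTiT => iiiitiiiiniiiininiT => iiiitiiiiniiiininin

S => iST   [S ::= i S T]
iST => iiSTT   [S ::= i S T]
iiSTT => iiiSTTT   [S ::= i S T]
iiiSTTT => iiiiSTTTT   [S ::= i S T]
iiiiSTTTT => iiiitTTTT   [S ::= t]
iiiitTTTT => iiiitiTiTTT   [T ::= i T i]
iiiitiTiTTT => iiiitiiTiiTTT   [T ::= i T i]
iiiitiiTiiTTT => iiiitiiiTiiiTTT   [T ::= i T i]
iiiitiiiTiiiTTT => iiiitiiiiTiiiiTTT   [T ::= i T i]
iiiitiiiiTiiiiTTT => iiiitiiiiniiiiTTT   [T ::= n]
iiiitiiiiniiiiTTT => iiiitiiiiniiiinTT   [T ::= n]
iiiitiiiiniiiinTT => iiiitiiiiniiiiniTiT   [T ::= i T i]
iiiitiiiiniiiiniTiT => iiiitiiiiniiiininiT   [T ::= n]
iiiitiiiiniiiininiT => iiiitiiiiniiiininin   [T ::= n]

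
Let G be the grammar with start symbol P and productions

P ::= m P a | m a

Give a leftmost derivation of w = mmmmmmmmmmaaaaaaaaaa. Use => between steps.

P => mPa => mmPaa => mmmPaaa => mmmmPaaaa => mmmmmPaaaaa => mmmmmmPaaaaaa => mmmmmmmPaaaaaaa => mmmmmmmmPaaaaaaaa => mmmmmmmmmPaaaaaaaaa => mmmmmmmmmmaaaaaaaaaa

P => mPa   [P ::= m P a]
mPa => mmPaa   [P ::= m P a]
mmPaa => mmmPaaa   [P ::= m P a]
mmmPaaa => mmmmPaaaa   [P ::= m P a]
mmmmPaaaa => mmmmmPaaaaa   [P ::= m P a]
mmmmmPaaaaa => mmmmmmPaaaaaa   [P ::= m P a]
mmmmmmPaaaaaa => mmmmmmmPaaaaaaa   [P ::= m P a]
mmmmmmmPaaaaaaa => mmmmmmmmPaaaaaaaa   [P ::= m P a]
mmmmmmmmPaaaaaaaa => mmmmmmmmmPaaaaaaaaa   [P ::= m P a]
mmmmmmmmmPaaaaaaaaa => mmmmmmmmmmaaaaaaaaaa   [P ::= m a]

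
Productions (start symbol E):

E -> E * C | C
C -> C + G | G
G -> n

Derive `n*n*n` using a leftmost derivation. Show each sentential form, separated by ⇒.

E ⇒ E*C ⇒ E*C*C ⇒ C*C*C ⇒ G*C*C ⇒ n*C*C ⇒ n*G*C ⇒ n*n*C ⇒ n*n*G ⇒ n*n*n

E ⇒ E*C   [E -> E * C]
E*C ⇒ E*C*C   [E -> E * C]
E*C*C ⇒ C*C*C   [E -> C]
C*C*C ⇒ G*C*C   [C -> G]
G*C*C ⇒ n*C*C   [G -> n]
n*C*C ⇒ n*G*C   [C -> G]
n*G*C ⇒ n*n*C   [G -> n]
n*n*C ⇒ n*n*G   [C -> G]
n*n*G ⇒ n*n*n   [G -> n]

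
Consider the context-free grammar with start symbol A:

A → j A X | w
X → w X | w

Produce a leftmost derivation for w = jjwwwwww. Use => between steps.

A=>jAX=>jjAXX=>jjwXX=>jjwwX=>jjwwwX=>jjwwwwX=>jjwwwwwX=>jjwwwwww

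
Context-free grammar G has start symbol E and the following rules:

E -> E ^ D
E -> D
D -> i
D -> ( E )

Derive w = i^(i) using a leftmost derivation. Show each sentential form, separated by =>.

E => E^D   [E -> E ^ D]
E^D => D^D   [E -> D]
D^D => i^D   [D -> i]
i^D => i^(E)   [D -> ( E )]
i^(E) => i^(D)   [E -> D]
i^(D) => i^(i)   [D -> i]

E => E^D => D^D => i^D => i^(E) => i^(D) => i^(i)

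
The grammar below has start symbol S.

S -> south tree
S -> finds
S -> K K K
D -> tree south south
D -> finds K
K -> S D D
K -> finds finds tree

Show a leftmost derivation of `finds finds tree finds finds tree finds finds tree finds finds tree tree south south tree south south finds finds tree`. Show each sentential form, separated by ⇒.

S ⇒ K K K   [S -> K K K]
K K K ⇒ finds finds tree K K   [K -> finds finds tree]
finds finds tree K K ⇒ finds finds tree S D D K   [K -> S D D]
finds finds tree S D D K ⇒ finds finds tree K K K D D K   [S -> K K K]
finds finds tree K K K D D K ⇒ finds finds tree finds finds tree K K D D K   [K -> finds finds tree]
finds finds tree finds finds tree K K D D K ⇒ finds finds tree finds finds tree finds finds tree K D D K   [K -> finds finds tree]
finds finds tree finds finds tree finds finds tree K D D K ⇒ finds finds tree finds finds tree finds finds tree finds finds tree D D K   [K -> finds finds tree]
finds finds tree finds finds tree finds finds tree finds finds tree D D K ⇒ finds finds tree finds finds tree finds finds tree finds finds tree tree south south D K   [D -> tree south south]
finds finds tree finds finds tree finds finds tree finds finds tree tree south south D K ⇒ finds finds tree finds finds tree finds finds tree finds finds tree tree south south tree south south K   [D -> tree south south]
finds finds tree finds finds tree finds finds tree finds finds tree tree south south tree south south K ⇒ finds finds tree finds finds tree finds finds tree finds finds tree tree south south tree south south finds finds tree   [K -> finds finds tree]

S ⇒ K K K ⇒ finds finds tree K K ⇒ finds finds tree S D D K ⇒ finds finds tree K K K D D K ⇒ finds finds tree finds finds tree K K D D K ⇒ finds finds tree finds finds tree finds finds tree K D D K ⇒ finds finds tree finds finds tree finds finds tree finds finds tree D D K ⇒ finds finds tree finds finds tree finds finds tree finds finds tree tree south south D K ⇒ finds finds tree finds finds tree finds finds tree finds finds tree tree south south tree south south K ⇒ finds finds tree finds finds tree finds finds tree finds finds tree tree south south tree south south finds finds tree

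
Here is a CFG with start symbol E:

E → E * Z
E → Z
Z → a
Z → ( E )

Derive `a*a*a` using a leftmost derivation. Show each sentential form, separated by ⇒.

E ⇒ E*Z ⇒ E*Z*Z ⇒ Z*Z*Z ⇒ a*Z*Z ⇒ a*a*Z ⇒ a*a*a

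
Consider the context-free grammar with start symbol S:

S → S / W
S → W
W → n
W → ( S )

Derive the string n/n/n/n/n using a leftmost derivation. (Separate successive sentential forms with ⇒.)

S⇒S/W⇒S/W/W⇒S/W/W/W⇒S/W/W/W/W⇒W/W/W/W/W⇒n/W/W/W/W⇒n/n/W/W/W⇒n/n/n/W/W⇒n/n/n/n/W⇒n/n/n/n/n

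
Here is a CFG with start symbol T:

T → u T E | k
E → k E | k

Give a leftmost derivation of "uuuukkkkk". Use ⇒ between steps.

T ⇒ uTE ⇒ uuTEE ⇒ uuuTEEE ⇒ uuuuTEEEE ⇒ uuuukEEEE ⇒ uuuukkEEE ⇒ uuuukkkEE ⇒ uuuukkkkE ⇒ uuuukkkkk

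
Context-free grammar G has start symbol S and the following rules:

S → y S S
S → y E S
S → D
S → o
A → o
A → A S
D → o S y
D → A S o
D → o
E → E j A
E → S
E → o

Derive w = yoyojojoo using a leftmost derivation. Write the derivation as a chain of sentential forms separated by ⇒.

S ⇒ yES ⇒ ySS ⇒ yoS ⇒ yoyES ⇒ yoyEjAS ⇒ yoyEjAjAS ⇒ yoyojAjAS ⇒ yoyojojAS ⇒ yoyojojoS ⇒ yoyojojoo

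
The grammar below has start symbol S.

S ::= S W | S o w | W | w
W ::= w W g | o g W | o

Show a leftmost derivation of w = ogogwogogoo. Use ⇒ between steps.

S ⇒ SW   [S ::= S W]
SW ⇒ SWW   [S ::= S W]
SWW ⇒ WWW   [S ::= W]
WWW ⇒ ogWWW   [W ::= o g W]
ogWWW ⇒ ogogWWW   [W ::= o g W]
ogogWWW ⇒ ogogwWgWW   [W ::= w W g]
ogogwWgWW ⇒ ogogwogWW   [W ::= o]
ogogwogWW ⇒ ogogwogogWW   [W ::= o g W]
ogogwogogWW ⇒ ogogwogogoW   [W ::= o]
ogogwogogoW ⇒ ogogwogogoo   [W ::= o]

S ⇒ SW ⇒ SWW ⇒ WWW ⇒ ogWWW ⇒ ogogWWW ⇒ ogogwWgWW ⇒ ogogwogWW ⇒ ogogwogogWW ⇒ ogogwogogoW ⇒ ogogwogogoo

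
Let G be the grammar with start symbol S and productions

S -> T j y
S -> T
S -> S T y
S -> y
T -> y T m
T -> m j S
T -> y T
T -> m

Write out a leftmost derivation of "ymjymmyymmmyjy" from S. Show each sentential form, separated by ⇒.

S ⇒ Tjy ⇒ yTjy ⇒ ymjSjy ⇒ ymjSTyjy ⇒ ymjTTyjy ⇒ ymjyTmTyjy ⇒ ymjymmTyjy ⇒ ymjymmyTmyjy ⇒ ymjymmyyTmmyjy ⇒ ymjymmyymmmyjy

S ⇒ Tjy   [S -> T j y]
Tjy ⇒ yTjy   [T -> y T]
yTjy ⇒ ymjSjy   [T -> m j S]
ymjSjy ⇒ ymjSTyjy   [S -> S T y]
ymjSTyjy ⇒ ymjTTyjy   [S -> T]
ymjTTyjy ⇒ ymjyTmTyjy   [T -> y T m]
ymjyTmTyjy ⇒ ymjymmTyjy   [T -> m]
ymjymmTyjy ⇒ ymjymmyTmyjy   [T -> y T m]
ymjymmyTmyjy ⇒ ymjymmyyTmmyjy   [T -> y T m]
ymjymmyyTmmyjy ⇒ ymjymmyymmmyjy   [T -> m]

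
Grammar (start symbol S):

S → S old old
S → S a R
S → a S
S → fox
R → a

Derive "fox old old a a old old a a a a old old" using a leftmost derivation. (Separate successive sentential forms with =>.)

S => S old old => S a R old old => S a R a R old old => S old old a R a R old old => S a R old old a R a R old old => S old old a R old old a R a R old old => fox old old a R old old a R a R old old => fox old old a a old old a R a R old old => fox old old a a old old a a a R old old => fox old old a a old old a a a a old old

S => S old old   [S → S old old]
S old old => S a R old old   [S → S a R]
S a R old old => S a R a R old old   [S → S a R]
S a R a R old old => S old old a R a R old old   [S → S old old]
S old old a R a R old old => S a R old old a R a R old old   [S → S a R]
S a R old old a R a R old old => S old old a R old old a R a R old old   [S → S old old]
S old old a R old old a R a R old old => fox old old a R old old a R a R old old   [S → fox]
fox old old a R old old a R a R old old => fox old old a a old old a R a R old old   [R → a]
fox old old a a old old a R a R old old => fox old old a a old old a a a R old old   [R → a]
fox old old a a old old a a a R old old => fox old old a a old old a a a a old old   [R → a]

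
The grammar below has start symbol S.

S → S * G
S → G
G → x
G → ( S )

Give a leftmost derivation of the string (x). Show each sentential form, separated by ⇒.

S⇒G⇒(S)⇒(G)⇒(x)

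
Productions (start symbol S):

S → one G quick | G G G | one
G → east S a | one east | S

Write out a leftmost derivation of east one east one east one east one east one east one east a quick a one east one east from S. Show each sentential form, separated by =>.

S => G G G   [S → G G G]
G G G => east S a G G   [G → east S a]
east S a G G => east one G quick a G G   [S → one G quick]
east one G quick a G G => east one east S a quick a G G   [G → east S a]
east one east S a quick a G G => east one east G G G a quick a G G   [S → G G G]
east one east G G G a quick a G G => east one east S G G a quick a G G   [G → S]
east one east S G G a quick a G G => east one east G G G G G a quick a G G   [S → G G G]
east one east G G G G G a quick a G G => east one east one east G G G G a quick a G G   [G → one east]
east one east one east G G G G a quick a G G => east one east one east one east G G G a quick a G G   [G → one east]
east one east one east one east G G G a quick a G G => east one east one east one east one east G G a quick a G G   [G → one east]
east one east one east one east one east G G a quick a G G => east one east one east one east one east one east G a quick a G G   [G → one east]
east one east one east one east one east one east G a quick a G G => east one east one east one east one east one east one east a quick a G G   [G → one east]
east one east one east one east one east one east one east a quick a G G => east one east one east one east one east one east one east a quick a one east G   [G → one east]
east one east one east one east one east one east one east a quick a one east G => east one east one east one east one east one east one east a quick a one east one east   [G → one east]

S => G G G => east S a G G => east one G quick a G G => east one east S a quick a G G => east one east G G G a quick a G G => east one east S G G a quick a G G => east one east G G G G G a quick a G G => east one east one east G G G G a quick a G G => east one east one east one east G G G a quick a G G => east one east one east one east one east G G a quick a G G => east one east one east one east one east one east G a quick a G G => east one east one east one east one east one east one east a quick a G G => east one east one east one east one east one east one east a quick a one east G => east one east one east one east one east one east one east a quick a one east one east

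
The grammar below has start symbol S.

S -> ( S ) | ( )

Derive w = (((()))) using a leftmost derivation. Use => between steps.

S=>(S)=>((S))=>(((S)))=>(((())))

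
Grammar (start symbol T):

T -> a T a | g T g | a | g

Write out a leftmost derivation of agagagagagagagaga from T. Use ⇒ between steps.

T⇒aTa⇒agTga⇒agaTaga⇒agagTgaga⇒agagaTagaga⇒agagagTgagaga⇒agagagaTagagaga⇒agagagagTgagagaga⇒agagagagagagagaga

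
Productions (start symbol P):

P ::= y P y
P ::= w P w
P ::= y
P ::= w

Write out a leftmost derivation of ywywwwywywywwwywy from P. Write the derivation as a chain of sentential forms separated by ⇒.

P ⇒ yPy   [P ::= y P y]
yPy ⇒ ywPwy   [P ::= w P w]
ywPwy ⇒ ywyPywy   [P ::= y P y]
ywyPywy ⇒ ywywPwywy   [P ::= w P w]
ywywPwywy ⇒ ywywwPwwywy   [P ::= w P w]
ywywwPwwywy ⇒ ywywwwPwwwywy   [P ::= w P w]
ywywwwPwwwywy ⇒ ywywwwyPywwwywy   [P ::= y P y]
ywywwwyPywwwywy ⇒ ywywwwywPwywwwywy   [P ::= w P w]
ywywwwywPwywwwywy ⇒ ywywwwywywywwwywy   [P ::= y]

P ⇒ yPy ⇒ ywPwy ⇒ ywyPywy ⇒ ywywPwywy ⇒ ywywwPwwywy ⇒ ywywwwPwwwywy ⇒ ywywwwyPywwwywy ⇒ ywywwwywPwywwwywy ⇒ ywywwwywywywwwywy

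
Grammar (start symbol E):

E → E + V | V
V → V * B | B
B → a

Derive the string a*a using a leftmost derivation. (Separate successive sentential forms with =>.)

E=>V=>V*B=>B*B=>a*B=>a*a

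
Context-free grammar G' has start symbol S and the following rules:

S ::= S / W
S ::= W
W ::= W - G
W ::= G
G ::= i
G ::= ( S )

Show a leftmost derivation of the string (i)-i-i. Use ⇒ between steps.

S ⇒ W ⇒ W-G ⇒ W-G-G ⇒ G-G-G ⇒ (S)-G-G ⇒ (W)-G-G ⇒ (G)-G-G ⇒ (i)-G-G ⇒ (i)-i-G ⇒ (i)-i-i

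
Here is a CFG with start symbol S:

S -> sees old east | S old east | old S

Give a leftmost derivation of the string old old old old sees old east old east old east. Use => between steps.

S => old S   [S -> old S]
old S => old old S   [S -> old S]
old old S => old old S old east   [S -> S old east]
old old S old east => old old S old east old east   [S -> S old east]
old old S old east old east => old old old S old east old east   [S -> old S]
old old old S old east old east => old old old old S old east old east   [S -> old S]
old old old old S old east old east => old old old old sees old east old east old east   [S -> sees old east]

S => old S => old old S => old old S old east => old old S old east old east => old old old S old east old east => old old old old S old east old east => old old old old sees old east old east old east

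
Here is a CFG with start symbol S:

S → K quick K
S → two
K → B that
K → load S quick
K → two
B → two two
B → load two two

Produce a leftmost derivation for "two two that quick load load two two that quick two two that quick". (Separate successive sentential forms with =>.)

S => K quick K => B that quick K => two two that quick K => two two that quick load S quick => two two that quick load K quick K quick => two two that quick load B that quick K quick => two two that quick load load two two that quick K quick => two two that quick load load two two that quick B that quick => two two that quick load load two two that quick two two that quick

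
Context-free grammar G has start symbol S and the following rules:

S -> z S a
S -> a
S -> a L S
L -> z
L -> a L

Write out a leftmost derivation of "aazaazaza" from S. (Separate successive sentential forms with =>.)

S => aLS => aaLS => aazS => aazaLS => aazaaLS => aazaazS => aazaazaLS => aazaazazS => aazaazaza

S => aLS   [S -> a L S]
aLS => aaLS   [L -> a L]
aaLS => aazS   [L -> z]
aazS => aazaLS   [S -> a L S]
aazaLS => aazaaLS   [L -> a L]
aazaaLS => aazaazS   [L -> z]
aazaazS => aazaazaLS   [S -> a L S]
aazaazaLS => aazaazazS   [L -> z]
aazaazazS => aazaazaza   [S -> a]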